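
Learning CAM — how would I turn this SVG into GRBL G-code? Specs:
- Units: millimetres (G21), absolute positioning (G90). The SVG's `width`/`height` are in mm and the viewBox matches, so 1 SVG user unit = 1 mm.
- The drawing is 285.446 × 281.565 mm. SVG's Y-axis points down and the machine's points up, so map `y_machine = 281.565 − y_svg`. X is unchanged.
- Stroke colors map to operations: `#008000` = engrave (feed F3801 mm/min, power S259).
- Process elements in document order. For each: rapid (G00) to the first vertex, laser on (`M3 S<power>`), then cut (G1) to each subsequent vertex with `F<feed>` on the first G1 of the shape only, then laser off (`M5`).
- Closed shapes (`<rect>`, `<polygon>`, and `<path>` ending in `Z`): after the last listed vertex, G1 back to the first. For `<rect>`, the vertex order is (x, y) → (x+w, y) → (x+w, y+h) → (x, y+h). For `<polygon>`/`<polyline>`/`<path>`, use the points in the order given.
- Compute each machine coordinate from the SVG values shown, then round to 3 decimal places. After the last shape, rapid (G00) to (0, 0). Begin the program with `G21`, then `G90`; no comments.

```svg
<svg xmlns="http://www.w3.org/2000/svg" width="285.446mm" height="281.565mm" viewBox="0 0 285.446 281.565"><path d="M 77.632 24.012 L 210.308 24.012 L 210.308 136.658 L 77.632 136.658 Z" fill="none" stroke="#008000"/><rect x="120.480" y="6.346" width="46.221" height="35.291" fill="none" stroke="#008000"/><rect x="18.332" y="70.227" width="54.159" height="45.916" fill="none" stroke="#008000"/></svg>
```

G21
G90
G00 X77.632 Y257.553
M3 S259
G1 X210.308 Y257.553 F3801
G1 X210.308 Y144.907
G1 X77.632 Y144.907
G1 X77.632 Y257.553
M5
G00 X120.480 Y275.219
M3 S259
G1 X166.701 Y275.219 F3801
G1 X166.701 Y239.928
G1 X120.480 Y239.928
G1 X120.480 Y275.219
M5
G00 X18.332 Y211.338
M3 S259
G1 X72.491 Y211.338 F3801
G1 X72.491 Y165.422
G1 X18.332 Y165.422
G1 X18.332 Y211.338
M5
G00 X0.000 Y0.000

Since the viewBox matches the mm dimensions, user units are millimetres directly. The only transform is the Y-flip y_m = 281.565 − y_svg.

Shape 1 is a rectangle drawn with `<path>`. Its stroke #008000 means engrave at S259, F3801. After flipping Y the toolpath is (77.632,257.553) → (210.308,257.553) → (210.308,144.907) → (77.632,144.907) → (77.632,257.553), returning to the start.

Shape 2 is a rectangle drawn with `<rect>`. Its stroke #008000 means engrave at S259, F3801. After flipping Y the toolpath is (120.480,275.219) → (166.701,275.219) → (166.701,239.928) → (120.480,239.928) → (120.480,275.219), returning to the start.

Shape 3 is a rectangle drawn with `<rect>`. Its stroke #008000 means engrave at S259, F3801. After flipping Y the toolpath is (18.332,211.338) → (72.491,211.338) → (72.491,165.422) → (18.332,165.422) → (18.332,211.338), returning to the start.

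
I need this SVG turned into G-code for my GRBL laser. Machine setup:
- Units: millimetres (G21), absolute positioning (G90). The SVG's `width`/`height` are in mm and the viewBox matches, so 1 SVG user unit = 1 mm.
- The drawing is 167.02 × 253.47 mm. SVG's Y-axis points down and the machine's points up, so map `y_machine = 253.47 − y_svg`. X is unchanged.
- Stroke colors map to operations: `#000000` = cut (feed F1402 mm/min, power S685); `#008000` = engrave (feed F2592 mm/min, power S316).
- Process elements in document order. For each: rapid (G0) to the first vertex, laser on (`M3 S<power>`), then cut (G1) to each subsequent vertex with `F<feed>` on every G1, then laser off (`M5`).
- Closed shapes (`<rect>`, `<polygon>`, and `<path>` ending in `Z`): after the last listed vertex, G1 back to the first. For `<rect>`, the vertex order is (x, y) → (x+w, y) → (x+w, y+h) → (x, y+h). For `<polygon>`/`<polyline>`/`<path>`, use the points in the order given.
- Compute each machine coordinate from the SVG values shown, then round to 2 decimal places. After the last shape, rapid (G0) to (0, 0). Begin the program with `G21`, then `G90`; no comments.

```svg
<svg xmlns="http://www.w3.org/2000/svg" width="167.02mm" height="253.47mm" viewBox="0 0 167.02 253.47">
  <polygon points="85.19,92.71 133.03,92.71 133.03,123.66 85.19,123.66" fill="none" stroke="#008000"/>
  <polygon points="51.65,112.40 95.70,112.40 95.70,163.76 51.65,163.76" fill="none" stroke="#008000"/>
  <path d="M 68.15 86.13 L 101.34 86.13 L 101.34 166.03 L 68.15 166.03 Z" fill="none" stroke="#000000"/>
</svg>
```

Since the viewBox matches the mm dimensions, user units are millimetres directly. The only transform is the Y-flip y_m = 253.47 − y_svg.

Shape 1 is a rectangle drawn with `<polygon>`. Its stroke #008000 means engrave at S316, F2592. After flipping Y the toolpath is (85.19,160.76) → (133.03,160.76) → (133.03,129.81) → (85.19,129.81) → (85.19,160.76), returning to the start.

Shape 2 is a rectangle drawn with `<polygon>`. Its stroke #008000 means engrave at S316, F2592. After flipping Y the toolpath is (51.65,141.07) → (95.70,141.07) → (95.70,89.71) → (51.65,89.71) → (51.65,141.07), returning to the start.

Shape 3 is a rectangle drawn with `<path>`. Its stroke #000000 means cut at S685, F1402. After flipping Y the toolpath is (68.15,167.34) → (101.34,167.34) → (101.34,87.44) → (68.15,87.44) → (68.15,167.34), returning to the start.

G21
G90
G0 X85.19 Y160.76
M3 S316
G1 X133.03 Y160.76 F2592
G1 X133.03 Y129.81 F2592
G1 X85.19 Y129.81 F2592
G1 X85.19 Y160.76 F2592
M5
G0 X51.65 Y141.07
M3 S316
G1 X95.70 Y141.07 F2592
G1 X95.70 Y89.71 F2592
G1 X51.65 Y89.71 F2592
G1 X51.65 Y141.07 F2592
M5
G0 X68.15 Y167.34
M3 S685
G1 X101.34 Y167.34 F1402
G1 X101.34 Y87.44 F1402
G1 X68.15 Y87.44 F1402
G1 X68.15 Y167.34 F1402
M5
G0 X0.00 Y0.00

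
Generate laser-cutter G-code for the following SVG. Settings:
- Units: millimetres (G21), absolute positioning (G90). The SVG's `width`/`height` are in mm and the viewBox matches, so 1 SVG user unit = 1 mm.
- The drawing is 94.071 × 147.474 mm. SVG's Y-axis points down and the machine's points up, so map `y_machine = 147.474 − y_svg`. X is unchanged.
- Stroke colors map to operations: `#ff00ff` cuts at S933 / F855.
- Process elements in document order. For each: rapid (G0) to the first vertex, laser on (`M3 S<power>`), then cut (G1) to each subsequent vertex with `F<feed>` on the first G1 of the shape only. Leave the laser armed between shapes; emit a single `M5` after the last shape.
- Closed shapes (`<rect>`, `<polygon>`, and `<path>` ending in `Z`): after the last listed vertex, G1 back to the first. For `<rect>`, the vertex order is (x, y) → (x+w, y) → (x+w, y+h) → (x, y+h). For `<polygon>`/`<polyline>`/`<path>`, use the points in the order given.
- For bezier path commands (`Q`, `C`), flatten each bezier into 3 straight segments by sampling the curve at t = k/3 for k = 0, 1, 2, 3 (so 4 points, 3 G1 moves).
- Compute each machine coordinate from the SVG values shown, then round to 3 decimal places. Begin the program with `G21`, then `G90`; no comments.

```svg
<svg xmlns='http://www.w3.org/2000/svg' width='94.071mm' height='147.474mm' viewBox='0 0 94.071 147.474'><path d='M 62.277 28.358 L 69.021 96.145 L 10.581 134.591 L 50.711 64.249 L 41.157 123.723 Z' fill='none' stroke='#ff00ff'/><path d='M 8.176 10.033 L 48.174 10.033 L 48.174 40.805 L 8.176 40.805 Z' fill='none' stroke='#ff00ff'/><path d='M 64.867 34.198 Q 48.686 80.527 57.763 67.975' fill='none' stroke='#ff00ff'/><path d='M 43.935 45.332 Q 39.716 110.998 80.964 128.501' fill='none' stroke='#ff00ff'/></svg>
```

G21
G90
G0 X62.277 Y119.116
M3 S933
G1 X69.021 Y51.329 F855
G1 X10.581 Y12.883
G1 X50.711 Y83.225
G1 X41.157 Y23.751
G1 X62.277 Y119.116
G0 X8.176 Y137.441
M3 S933
G1 X48.174 Y137.441 F855
G1 X48.174 Y106.669
G1 X8.176 Y106.669
G1 X8.176 Y137.441
G0 X64.867 Y113.276
M3 S933
G1 X56.886 Y88.932 F855
G1 X54.518 Y77.673
G1 X57.763 Y79.499
G0 X43.935 Y102.142
M3 S933
G1 X46.174 Y63.716 F855
G1 X58.517 Y35.993
G1 X80.964 Y18.973
M5

Since the viewBox matches the mm dimensions, user units are millimetres directly. The only transform is the Y-flip y_m = 147.474 − y_svg.

Shape 1 is a closed polygon drawn with `<path>`. Its stroke #ff00ff means cut at S933, F855. After flipping Y the toolpath is (62.277,119.116) → (69.021,51.329) → (10.581,12.883) → (50.711,83.225) → (41.157,23.751) → (62.277,119.116), returning to the start.

Shape 2 is a rectangle drawn with `<path>`. Its stroke #ff00ff means cut at S933, F855. After flipping Y the toolpath is (8.176,137.441) → (48.174,137.441) → (48.174,106.669) → (8.176,106.669) → (8.176,137.441), returning to the start.

Shape 3 is a quadratic bezier drawn with `<path>`. Its stroke #ff00ff means cut at S933, F855. After flipping Y the toolpath is (64.867,113.276) → (56.886,88.932) → (54.518,77.673) → (57.763,79.499).

Shape 4 is a quadratic bezier drawn with `<path>`. Its stroke #ff00ff means cut at S933, F855. After flipping Y the toolpath is (43.935,102.142) → (46.174,63.716) → (58.517,35.993) → (80.964,18.973).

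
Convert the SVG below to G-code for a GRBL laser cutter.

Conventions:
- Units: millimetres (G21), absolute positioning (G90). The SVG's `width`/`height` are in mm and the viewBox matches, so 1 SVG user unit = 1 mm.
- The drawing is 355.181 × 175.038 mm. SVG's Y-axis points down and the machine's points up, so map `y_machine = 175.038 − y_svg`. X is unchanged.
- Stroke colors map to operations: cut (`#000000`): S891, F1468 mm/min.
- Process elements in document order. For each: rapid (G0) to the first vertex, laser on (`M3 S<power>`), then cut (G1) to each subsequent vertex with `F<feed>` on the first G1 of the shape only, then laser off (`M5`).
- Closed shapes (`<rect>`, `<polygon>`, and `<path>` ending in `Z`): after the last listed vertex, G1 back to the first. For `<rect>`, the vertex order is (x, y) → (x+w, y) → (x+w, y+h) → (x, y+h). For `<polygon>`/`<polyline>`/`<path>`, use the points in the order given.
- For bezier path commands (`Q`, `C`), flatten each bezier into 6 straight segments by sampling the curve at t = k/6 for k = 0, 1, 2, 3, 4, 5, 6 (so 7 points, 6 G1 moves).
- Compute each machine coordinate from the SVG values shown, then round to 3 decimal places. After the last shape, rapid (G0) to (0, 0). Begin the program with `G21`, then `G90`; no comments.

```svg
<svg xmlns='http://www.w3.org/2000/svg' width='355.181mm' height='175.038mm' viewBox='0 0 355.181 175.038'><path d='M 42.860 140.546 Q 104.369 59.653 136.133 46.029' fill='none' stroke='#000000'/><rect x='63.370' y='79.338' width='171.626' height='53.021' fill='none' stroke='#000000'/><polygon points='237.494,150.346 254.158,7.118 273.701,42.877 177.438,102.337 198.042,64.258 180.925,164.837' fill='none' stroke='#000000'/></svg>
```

G21
G90
G0 X42.860 Y34.492
M3 S891
G1 X62.537 Y59.588 F1468
G1 X80.561 Y80.946
G1 X96.933 Y98.568
G1 X111.652 Y112.452
G1 X124.719 Y122.599
G1 X136.133 Y129.009
M5
G0 X63.370 Y95.700
M3 S891
G1 X234.996 Y95.700 F1468
G1 X234.996 Y42.679
G1 X63.370 Y42.679
G1 X63.370 Y95.700
M5
G0 X237.494 Y24.692
M3 S891
G1 X254.158 Y167.920 F1468
G1 X273.701 Y132.161
G1 X177.438 Y72.701
G1 X198.042 Y110.780
G1 X180.925 Y10.201
G1 X237.494 Y24.692
M5
G0 X0.000 Y0.000

Since the viewBox matches the mm dimensions, user units are millimetres directly. The only transform is the Y-flip y_m = 175.038 − y_svg.

Shape 1 is a quadratic bezier drawn with `<path>`. Its stroke #000000 means cut at S891, F1468. After flipping Y the toolpath is (42.860,34.492) → (62.537,59.588) → (80.561,80.946) → (96.933,98.568) → (111.652,112.452) → (124.719,122.599) → (136.133,129.009).

Shape 2 is a rectangle drawn with `<rect>`. Its stroke #000000 means cut at S891, F1468. After flipping Y the toolpath is (63.370,95.700) → (234.996,95.700) → (234.996,42.679) → (63.370,42.679) → (63.370,95.700), returning to the start.

Shape 3 is a closed polygon drawn with `<polygon>`. Its stroke #000000 means cut at S891, F1468. After flipping Y the toolpath is (237.494,24.692) → (254.158,167.920) → (273.701,132.161) → (177.438,72.701) → (198.042,110.780) → (180.925,10.201) → (237.494,24.692), returning to the start.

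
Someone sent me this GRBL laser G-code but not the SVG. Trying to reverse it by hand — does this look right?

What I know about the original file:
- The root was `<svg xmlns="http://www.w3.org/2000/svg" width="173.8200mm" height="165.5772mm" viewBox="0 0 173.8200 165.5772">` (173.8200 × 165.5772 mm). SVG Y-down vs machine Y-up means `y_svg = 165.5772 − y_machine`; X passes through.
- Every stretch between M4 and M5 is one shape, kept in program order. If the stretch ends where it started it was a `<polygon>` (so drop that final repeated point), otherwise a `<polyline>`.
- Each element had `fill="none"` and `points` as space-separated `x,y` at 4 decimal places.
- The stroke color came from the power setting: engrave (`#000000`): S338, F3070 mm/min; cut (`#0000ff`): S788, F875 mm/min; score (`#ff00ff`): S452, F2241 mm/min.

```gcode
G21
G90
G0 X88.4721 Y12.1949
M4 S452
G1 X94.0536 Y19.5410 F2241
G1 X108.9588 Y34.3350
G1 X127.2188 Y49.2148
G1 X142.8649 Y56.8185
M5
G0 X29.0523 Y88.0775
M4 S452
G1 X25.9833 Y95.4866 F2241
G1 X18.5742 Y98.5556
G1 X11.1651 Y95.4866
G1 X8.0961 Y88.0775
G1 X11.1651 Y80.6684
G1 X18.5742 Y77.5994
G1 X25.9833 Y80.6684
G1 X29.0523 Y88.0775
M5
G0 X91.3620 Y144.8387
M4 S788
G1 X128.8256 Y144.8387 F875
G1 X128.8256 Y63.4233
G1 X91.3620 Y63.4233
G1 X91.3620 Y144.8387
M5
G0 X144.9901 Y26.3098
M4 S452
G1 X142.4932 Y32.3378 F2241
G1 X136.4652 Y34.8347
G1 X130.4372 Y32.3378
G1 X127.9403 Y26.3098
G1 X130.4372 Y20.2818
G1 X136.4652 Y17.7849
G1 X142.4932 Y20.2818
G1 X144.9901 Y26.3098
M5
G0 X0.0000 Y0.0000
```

y_svg = 165.5772 − y_m.

[1] S452→`#ff00ff` (score); open run; points: 88.4721,153.3823 94.0536,146.0362 108.9588,131.2422 127.2188,116.3624 142.8649,108.7587

[2] S452→`#ff00ff` (score); closed run; points: 29.0523,77.4997 25.9833,70.0906 18.5742,67.0216 11.1651,70.0906 8.0961,77.4997 11.1651,84.9088 18.5742,87.9778 25.9833,84.9088

[3] S788→`#0000ff` (cut); closed run; points: 91.3620,20.7385 128.8256,20.7385 128.8256,102.1539 91.3620,102.1539

[4] S452→`#ff00ff` (score); closed run; points: 144.9901,139.2674 142.4932,133.2394 136.4652,130.7425 130.4372,133.2394 127.9403,139.2674 130.4372,145.2954 136.4652,147.7923 142.4932,145.2954

<svg xmlns="http://www.w3.org/2000/svg" width="173.8200mm" height="165.5772mm" viewBox="0 0 173.8200 165.5772">
  <polyline points="88.4721,153.3823 94.0536,146.0362 108.9588,131.2422 127.2188,116.3624 142.8649,108.7587" fill="none" stroke="#ff00ff"/>
  <polygon points="29.0523,77.4997 25.9833,70.0906 18.5742,67.0216 11.1651,70.0906 8.0961,77.4997 11.1651,84.9088 18.5742,87.9778 25.9833,84.9088" fill="none" stroke="#ff00ff"/>
  <polygon points="91.3620,20.7385 128.8256,20.7385 128.8256,102.1539 91.3620,102.1539" fill="none" stroke="#0000ff"/>
  <polygon points="144.9901,139.2674 142.4932,133.2394 136.4652,130.7425 130.4372,133.2394 127.9403,139.2674 130.4372,145.2954 136.4652,147.7923 142.4932,145.2954" fill="none" stroke="#ff00ff"/>
</svg>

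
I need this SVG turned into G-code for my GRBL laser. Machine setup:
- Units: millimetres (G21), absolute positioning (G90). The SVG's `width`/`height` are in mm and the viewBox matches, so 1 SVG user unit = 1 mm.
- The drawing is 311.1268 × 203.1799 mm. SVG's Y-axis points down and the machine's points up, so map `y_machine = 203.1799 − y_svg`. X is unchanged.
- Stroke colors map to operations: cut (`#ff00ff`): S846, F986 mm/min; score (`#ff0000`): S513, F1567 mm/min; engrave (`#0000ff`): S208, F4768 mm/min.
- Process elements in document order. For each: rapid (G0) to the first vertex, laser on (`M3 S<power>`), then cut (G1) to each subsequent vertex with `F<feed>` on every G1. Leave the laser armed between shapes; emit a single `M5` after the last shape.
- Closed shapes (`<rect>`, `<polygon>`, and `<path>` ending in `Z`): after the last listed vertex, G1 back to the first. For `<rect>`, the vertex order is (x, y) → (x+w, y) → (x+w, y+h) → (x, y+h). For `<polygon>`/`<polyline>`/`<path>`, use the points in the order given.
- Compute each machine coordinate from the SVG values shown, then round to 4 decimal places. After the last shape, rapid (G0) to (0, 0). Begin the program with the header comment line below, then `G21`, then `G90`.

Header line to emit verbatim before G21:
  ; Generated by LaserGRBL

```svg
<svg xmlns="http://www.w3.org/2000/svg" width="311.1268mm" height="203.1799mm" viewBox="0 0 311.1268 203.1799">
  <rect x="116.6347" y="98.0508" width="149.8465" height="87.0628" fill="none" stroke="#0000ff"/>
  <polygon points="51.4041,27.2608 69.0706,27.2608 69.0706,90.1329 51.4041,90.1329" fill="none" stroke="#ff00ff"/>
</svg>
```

; Generated by LaserGRBL
G21
G90
G0 X116.6347 Y105.1291
M3 S208
G1 X266.4812 Y105.1291 F4768
G1 X266.4812 Y18.0663 F4768
G1 X116.6347 Y18.0663 F4768
G1 X116.6347 Y105.1291 F4768
G0 X51.4041 Y175.9191
M3 S846
G1 X69.0706 Y175.9191 F986
G1 X69.0706 Y113.0470 F986
G1 X51.4041 Y113.0470 F986
G1 X51.4041 Y175.9191 F986
M5
G0 X0.0000 Y0.0000

Since the viewBox matches the mm dimensions, user units are millimetres directly. The only transform is the Y-flip y_m = 203.1799 − y_svg.

Shape 1 is a rectangle drawn with `<rect>`. Its stroke #0000ff means engrave at S208, F4768. After flipping Y the toolpath is (116.6347,105.1291) → (266.4812,105.1291) → (266.4812,18.0663) → (116.6347,18.0663) → (116.6347,105.1291), returning to the start.

Shape 2 is a rectangle drawn with `<polygon>`. Its stroke #ff00ff means cut at S846, F986. After flipping Y the toolpath is (51.4041,175.9191) → (69.0706,175.9191) → (69.0706,113.0470) → (51.4041,113.0470) → (51.4041,175.9191), returning to the start.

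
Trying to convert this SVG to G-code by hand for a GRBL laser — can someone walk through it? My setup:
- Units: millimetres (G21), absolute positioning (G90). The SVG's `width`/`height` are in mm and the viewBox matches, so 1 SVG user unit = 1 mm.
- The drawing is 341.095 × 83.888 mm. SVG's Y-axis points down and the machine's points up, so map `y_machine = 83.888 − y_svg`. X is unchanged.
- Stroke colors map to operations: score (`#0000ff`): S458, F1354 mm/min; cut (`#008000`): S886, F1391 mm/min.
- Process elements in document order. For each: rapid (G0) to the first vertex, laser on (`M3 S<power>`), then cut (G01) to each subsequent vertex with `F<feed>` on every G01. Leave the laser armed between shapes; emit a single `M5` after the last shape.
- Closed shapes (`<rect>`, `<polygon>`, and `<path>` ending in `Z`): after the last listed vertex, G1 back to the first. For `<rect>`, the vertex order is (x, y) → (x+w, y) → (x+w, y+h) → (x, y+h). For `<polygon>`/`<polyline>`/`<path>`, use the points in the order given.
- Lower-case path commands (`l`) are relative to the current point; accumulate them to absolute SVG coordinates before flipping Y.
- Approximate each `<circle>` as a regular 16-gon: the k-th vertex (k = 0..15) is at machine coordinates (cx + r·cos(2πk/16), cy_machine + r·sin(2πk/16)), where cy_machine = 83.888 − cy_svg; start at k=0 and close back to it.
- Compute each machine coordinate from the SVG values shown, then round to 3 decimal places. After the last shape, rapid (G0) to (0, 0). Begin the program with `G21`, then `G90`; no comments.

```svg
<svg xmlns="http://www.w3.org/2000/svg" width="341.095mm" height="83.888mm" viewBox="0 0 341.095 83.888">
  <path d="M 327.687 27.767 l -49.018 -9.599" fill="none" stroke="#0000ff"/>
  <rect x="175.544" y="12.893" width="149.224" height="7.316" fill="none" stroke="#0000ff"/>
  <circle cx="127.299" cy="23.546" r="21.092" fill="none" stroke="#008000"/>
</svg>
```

1 u = 1 mm; y_m = 83.888 − y.

[1] `<path>` line segment, #0000ff→score S458 F1354: (327.687,56.121) → (278.669,65.720)

[2] `<rect>` rectangle, #0000ff→score S458 F1354: (175.544,70.995) → (324.768,70.995) → (324.768,63.679) → (175.544,63.679) → (175.544,70.995) (closed)

[3] `<circle>` circle, #008000→cut S886 F1391: (148.391,60.342) → (146.785,68.414) → (142.213,75.256) → (135.371,79.828) → (127.299,81.434) → (119.227,79.828) → (112.385,75.256) → (107.813,68.414) → (106.207,60.342) → (107.813,52.270) → (112.385,45.428) → (119.227,40.856) → (127.299,39.250) → (135.371,40.856) → (142.213,45.428) → (146.785,52.270) → (148.391,60.342) (closed)

G21
G90
G0 X327.687 Y56.121
M3 S458
G01 X278.669 Y65.720 F1354
G0 X175.544 Y70.995
M3 S458
G01 X324.768 Y70.995 F1354
G01 X324.768 Y63.679 F1354
G01 X175.544 Y63.679 F1354
G01 X175.544 Y70.995 F1354
G0 X148.391 Y60.342
M3 S886
G01 X146.785 Y68.414 F1391
G01 X142.213 Y75.256 F1391
G01 X135.371 Y79.828 F1391
G01 X127.299 Y81.434 F1391
G01 X119.227 Y79.828 F1391
G01 X112.385 Y75.256 F1391
G01 X107.813 Y68.414 F1391
G01 X106.207 Y60.342 F1391
G01 X107.813 Y52.270 F1391
G01 X112.385 Y45.428 F1391
G01 X119.227 Y40.856 F1391
G01 X127.299 Y39.250 F1391
G01 X135.371 Y40.856 F1391
G01 X142.213 Y45.428 F1391
G01 X146.785 Y52.270 F1391
G01 X148.391 Y60.342 F1391
M5
G0 X0.000 Y0.000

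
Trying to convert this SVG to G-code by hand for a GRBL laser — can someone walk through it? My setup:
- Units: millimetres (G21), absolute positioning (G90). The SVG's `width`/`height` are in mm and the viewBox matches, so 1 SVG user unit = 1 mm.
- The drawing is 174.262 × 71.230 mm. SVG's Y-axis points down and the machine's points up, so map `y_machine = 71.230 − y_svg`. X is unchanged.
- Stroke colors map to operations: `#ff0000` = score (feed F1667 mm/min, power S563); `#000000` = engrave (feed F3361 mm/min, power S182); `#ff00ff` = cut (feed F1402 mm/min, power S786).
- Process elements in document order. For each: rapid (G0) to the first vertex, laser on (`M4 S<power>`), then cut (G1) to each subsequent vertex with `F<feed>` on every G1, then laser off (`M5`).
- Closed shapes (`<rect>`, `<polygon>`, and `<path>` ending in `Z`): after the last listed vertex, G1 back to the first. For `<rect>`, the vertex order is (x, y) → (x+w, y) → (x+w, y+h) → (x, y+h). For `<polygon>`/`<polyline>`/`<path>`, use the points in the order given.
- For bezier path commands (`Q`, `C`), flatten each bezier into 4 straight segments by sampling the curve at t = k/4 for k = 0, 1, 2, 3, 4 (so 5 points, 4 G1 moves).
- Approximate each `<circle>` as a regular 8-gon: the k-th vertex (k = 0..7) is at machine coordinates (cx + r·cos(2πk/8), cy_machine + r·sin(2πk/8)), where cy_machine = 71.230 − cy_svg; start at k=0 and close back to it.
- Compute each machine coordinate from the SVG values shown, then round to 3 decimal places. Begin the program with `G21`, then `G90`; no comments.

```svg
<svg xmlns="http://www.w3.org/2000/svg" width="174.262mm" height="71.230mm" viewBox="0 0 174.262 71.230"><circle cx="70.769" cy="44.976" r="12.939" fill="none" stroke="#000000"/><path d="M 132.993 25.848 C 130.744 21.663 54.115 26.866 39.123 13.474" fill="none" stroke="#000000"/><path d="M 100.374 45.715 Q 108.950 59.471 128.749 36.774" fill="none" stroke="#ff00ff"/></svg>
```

viewBox `0 0 174.262 71.230` with mm width/height → 1 unit = 1 mm. Flip: y_m = 71.230 − y_svg.

**Shape 1** — `<circle>` circle, stroke `#000000` → engrave (S182, F3361). Machine vertices: (83.708,26.254) → (79.918,35.403) → (70.769,39.193) → (61.620,35.403) → (57.830,26.254) → (61.620,17.105) → (70.769,13.315) → (79.918,17.105) → (83.708,26.254). Closed: final G1 returns to the first vertex.

**Shape 2** — `<path>` cubic bezier, stroke `#000000` → engrave (S182, F3361). Control points (SVG): P0=(132.993,25.848), P1=(130.744,21.663), P2=(54.115,26.866), P3=(39.123,13.474); sampled at t=k/4. Machine vertices: (132.993,45.382) → (119.485,47.198) → (90.837,48.116) → (59.799,50.761) → (39.123,57.756). Open path.

**Shape 3** — `<path>` quadratic bezier, stroke `#ff00ff` → cut (S786, F1402). Control points (SVG): P0=(100.374,45.715), P1=(108.950,59.471), P2=(128.749,36.774); sampled at t=k/4. Machine vertices: (100.374,25.515) → (105.363,20.915) → (111.756,20.872) → (119.551,25.386) → (128.749,34.456). Open path.

G21
G90
G0 X83.708 Y26.254
M4 S182
G1 X79.918 Y35.403 F3361
G1 X70.769 Y39.193 F3361
G1 X61.620 Y35.403 F3361
G1 X57.830 Y26.254 F3361
G1 X61.620 Y17.105 F3361
G1 X70.769 Y13.315 F3361
G1 X79.918 Y17.105 F3361
G1 X83.708 Y26.254 F3361
M5
G0 X132.993 Y45.382
M4 S182
G1 X119.485 Y47.198 F3361
G1 X90.837 Y48.116 F3361
G1 X59.799 Y50.761 F3361
G1 X39.123 Y57.756 F3361
M5
G0 X100.374 Y25.515
M4 S786
G1 X105.363 Y20.915 F1402
G1 X111.756 Y20.872 F1402
G1 X119.551 Y25.386 F1402
G1 X128.749 Y34.456 F1402
M5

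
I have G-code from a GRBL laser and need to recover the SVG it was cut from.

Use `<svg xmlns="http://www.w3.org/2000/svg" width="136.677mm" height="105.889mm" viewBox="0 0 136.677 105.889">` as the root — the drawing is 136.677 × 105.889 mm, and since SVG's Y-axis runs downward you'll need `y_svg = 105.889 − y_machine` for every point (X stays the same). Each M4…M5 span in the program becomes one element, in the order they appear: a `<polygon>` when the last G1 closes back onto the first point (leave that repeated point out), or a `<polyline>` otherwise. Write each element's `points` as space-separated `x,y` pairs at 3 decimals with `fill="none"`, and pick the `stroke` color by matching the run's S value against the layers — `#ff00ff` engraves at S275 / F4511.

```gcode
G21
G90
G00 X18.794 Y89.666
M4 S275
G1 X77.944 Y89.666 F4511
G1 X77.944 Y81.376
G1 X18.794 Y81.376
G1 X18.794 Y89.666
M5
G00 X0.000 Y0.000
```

<svg xmlns="http://www.w3.org/2000/svg" width="136.677mm" height="105.889mm" viewBox="0 0 136.677 105.889">
  <polygon points="18.794,16.223 77.944,16.223 77.944,24.513 18.794,24.513" fill="none" stroke="#ff00ff"/>
</svg>

y_svg = 105.889 − y_m. Every run uses S275, so all elements get stroke `#ff00ff` (engrave).

[1] closed run; points: 18.794,16.223 77.944,16.223 77.944,24.513 18.794,24.513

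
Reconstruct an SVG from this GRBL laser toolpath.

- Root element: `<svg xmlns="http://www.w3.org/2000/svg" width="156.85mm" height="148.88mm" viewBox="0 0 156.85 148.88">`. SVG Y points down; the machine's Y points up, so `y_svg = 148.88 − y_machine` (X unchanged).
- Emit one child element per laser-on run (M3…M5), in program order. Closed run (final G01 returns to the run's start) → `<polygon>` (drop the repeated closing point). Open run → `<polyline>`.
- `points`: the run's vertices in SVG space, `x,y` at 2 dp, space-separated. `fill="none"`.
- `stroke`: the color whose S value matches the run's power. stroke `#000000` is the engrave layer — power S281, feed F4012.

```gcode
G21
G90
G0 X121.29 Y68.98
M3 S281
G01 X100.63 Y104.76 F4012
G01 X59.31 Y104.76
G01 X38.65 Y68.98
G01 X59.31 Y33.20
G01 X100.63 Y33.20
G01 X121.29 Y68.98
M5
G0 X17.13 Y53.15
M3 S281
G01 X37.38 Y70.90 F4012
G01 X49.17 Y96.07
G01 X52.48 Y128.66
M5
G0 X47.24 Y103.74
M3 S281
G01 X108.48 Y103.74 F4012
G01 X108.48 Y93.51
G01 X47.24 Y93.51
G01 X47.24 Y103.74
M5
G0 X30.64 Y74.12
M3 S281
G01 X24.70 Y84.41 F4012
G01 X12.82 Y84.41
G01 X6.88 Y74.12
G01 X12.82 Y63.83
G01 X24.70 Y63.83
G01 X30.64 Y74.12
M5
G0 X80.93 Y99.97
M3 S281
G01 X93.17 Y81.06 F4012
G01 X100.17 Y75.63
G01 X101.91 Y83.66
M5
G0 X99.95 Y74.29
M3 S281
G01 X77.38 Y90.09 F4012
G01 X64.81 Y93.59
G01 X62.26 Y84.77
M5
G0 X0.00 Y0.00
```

<svg xmlns="http://www.w3.org/2000/svg" width="156.85mm" height="148.88mm" viewBox="0 0 156.85 148.88">
  <polygon points="121.29,79.90 100.63,44.12 59.31,44.12 38.65,79.90 59.31,115.68 100.63,115.68" fill="none" stroke="#000000"/>
  <polyline points="17.13,95.73 37.38,77.98 49.17,52.81 52.48,20.22" fill="none" stroke="#000000"/>
  <polygon points="47.24,45.14 108.48,45.14 108.48,55.37 47.24,55.37" fill="none" stroke="#000000"/>
  <polygon points="30.64,74.76 24.70,64.47 12.82,64.47 6.88,74.76 12.82,85.05 24.70,85.05" fill="none" stroke="#000000"/>
  <polyline points="80.93,48.91 93.17,67.82 100.17,73.25 101.91,65.22" fill="none" stroke="#000000"/>
  <polyline points="99.95,74.59 77.38,58.79 64.81,55.29 62.26,64.11" fill="none" stroke="#000000"/>
</svg>

Each laser-on run becomes one SVG element. Flip Y back into SVG space with y_svg = 148.88 − y_machine. Every run uses S281, so all elements get stroke `#000000` (engrave).

Run 1: The run returns to its start, so emit a `<polygon>` with points (Y-flipped): 121.29,79.90 100.63,44.12 59.31,44.12 38.65,79.90 59.31,115.68 100.63,115.68.

Run 2: The run is open, so emit a `<polyline>` with points (Y-flipped): 17.13,95.73 37.38,77.98 49.17,52.81 52.48,20.22.

Run 3: The run returns to its start, so emit a `<polygon>` with points (Y-flipped): 47.24,45.14 108.48,45.14 108.48,55.37 47.24,55.37.

Run 4: The run returns to its start, so emit a `<polygon>` with points (Y-flipped): 30.64,74.76 24.70,64.47 12.82,64.47 6.88,74.76 12.82,85.05 24.70,85.05.

Run 5: The run is open, so emit a `<polyline>` with points (Y-flipped): 80.93,48.91 93.17,67.82 100.17,73.25 101.91,65.22.

Run 6: The run is open, so emit a `<polyline>` with points (Y-flipped): 99.95,74.59 77.38,58.79 64.81,55.29 62.26,64.11.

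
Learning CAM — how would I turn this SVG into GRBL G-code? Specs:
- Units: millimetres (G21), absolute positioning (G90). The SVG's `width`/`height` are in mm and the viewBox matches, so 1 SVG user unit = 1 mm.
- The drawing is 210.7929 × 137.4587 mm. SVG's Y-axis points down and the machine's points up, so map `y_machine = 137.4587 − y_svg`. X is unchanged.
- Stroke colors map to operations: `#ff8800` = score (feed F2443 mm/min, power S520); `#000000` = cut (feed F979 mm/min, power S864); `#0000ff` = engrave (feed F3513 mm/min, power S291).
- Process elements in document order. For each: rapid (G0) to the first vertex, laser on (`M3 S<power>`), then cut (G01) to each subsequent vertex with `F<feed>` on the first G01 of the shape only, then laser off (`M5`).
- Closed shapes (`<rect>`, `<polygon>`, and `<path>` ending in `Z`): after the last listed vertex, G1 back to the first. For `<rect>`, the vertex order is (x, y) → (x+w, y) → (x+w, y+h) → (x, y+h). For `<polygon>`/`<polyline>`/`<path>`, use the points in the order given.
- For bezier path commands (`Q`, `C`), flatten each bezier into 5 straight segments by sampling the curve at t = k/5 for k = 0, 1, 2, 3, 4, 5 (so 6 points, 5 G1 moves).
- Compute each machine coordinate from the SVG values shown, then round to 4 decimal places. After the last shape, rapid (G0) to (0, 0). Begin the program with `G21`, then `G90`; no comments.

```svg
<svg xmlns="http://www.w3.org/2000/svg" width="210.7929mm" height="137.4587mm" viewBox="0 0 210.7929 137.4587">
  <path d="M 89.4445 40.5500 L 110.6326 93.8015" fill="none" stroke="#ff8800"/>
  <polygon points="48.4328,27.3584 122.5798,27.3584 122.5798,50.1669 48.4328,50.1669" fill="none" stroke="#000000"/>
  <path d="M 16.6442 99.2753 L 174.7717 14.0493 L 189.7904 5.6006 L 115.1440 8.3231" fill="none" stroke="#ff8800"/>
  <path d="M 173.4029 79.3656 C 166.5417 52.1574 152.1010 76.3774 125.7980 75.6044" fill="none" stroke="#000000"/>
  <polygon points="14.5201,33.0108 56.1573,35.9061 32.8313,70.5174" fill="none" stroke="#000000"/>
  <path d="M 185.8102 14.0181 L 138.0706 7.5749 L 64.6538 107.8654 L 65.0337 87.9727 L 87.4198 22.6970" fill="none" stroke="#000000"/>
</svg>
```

G21
G90
G0 X89.4445 Y96.9087
M3 S520
G01 X110.6326 Y43.6572 F2443
M5
G0 X48.4328 Y110.1003
M3 S864
G01 X122.5798 Y110.1003 F979
G01 X122.5798 Y87.2918
G01 X48.4328 Y87.2918
G01 X48.4328 Y110.1003
M5
G0 X16.6442 Y38.1834
M3 S520
G01 X174.7717 Y123.4094 F2443
G01 X189.7904 Y131.8581
G01 X115.1440 Y129.1356
M5
G0 X173.4029 Y58.0931
M3 S864
G01 X168.3424 Y68.8580 F979
G01 X161.2572 Y70.9484
G01 X151.9418 Y68.0324
G01 X140.1906 Y63.7783
G01 X125.7980 Y61.8543
M5
G0 X14.5201 Y104.4479
M3 S864
G01 X56.1573 Y101.5526 F979
G01 X32.8313 Y66.9413
G01 X14.5201 Y104.4479
M5
G0 X185.8102 Y123.4406
M3 S864
G01 X138.0706 Y129.8838 F979
G01 X64.6538 Y29.5933
G01 X65.0337 Y49.4860
G01 X87.4198 Y114.7617
M5
G0 X0.0000 Y0.0000

Since the viewBox matches the mm dimensions, user units are millimetres directly. The only transform is the Y-flip y_m = 137.4587 − y_svg.

Shape 1 is a line segment drawn with `<path>`. Its stroke #ff8800 means score at S520, F2443. After flipping Y the toolpath is (89.4445,96.9087) → (110.6326,43.6572).

Shape 2 is a rectangle drawn with `<polygon>`. Its stroke #000000 means cut at S864, F979. After flipping Y the toolpath is (48.4328,110.1003) → (122.5798,110.1003) → (122.5798,87.2918) → (48.4328,87.2918) → (48.4328,110.1003), returning to the start.

Shape 3 is a open polyline drawn with `<path>`. Its stroke #ff8800 means score at S520, F2443. After flipping Y the toolpath is (16.6442,38.1834) → (174.7717,123.4094) → (189.7904,131.8581) → (115.1440,129.1356).

Shape 4 is a cubic bezier drawn with `<path>`. Its stroke #000000 means cut at S864, F979. After flipping Y the toolpath is (173.4029,58.0931) → (168.3424,68.8580) → (161.2572,70.9484) → (151.9418,68.0324) → (140.1906,63.7783) → (125.7980,61.8543).

Shape 5 is a regular polygon drawn with `<polygon>`. Its stroke #000000 means cut at S864, F979. After flipping Y the toolpath is (14.5201,104.4479) → (56.1573,101.5526) → (32.8313,66.9413) → (14.5201,104.4479), returning to the start.

Shape 6 is a open polyline drawn with `<path>`. Its stroke #000000 means cut at S864, F979. After flipping Y the toolpath is (185.8102,123.4406) → (138.0706,129.8838) → (64.6538,29.5933) → (65.0337,49.4860) → (87.4198,114.7617).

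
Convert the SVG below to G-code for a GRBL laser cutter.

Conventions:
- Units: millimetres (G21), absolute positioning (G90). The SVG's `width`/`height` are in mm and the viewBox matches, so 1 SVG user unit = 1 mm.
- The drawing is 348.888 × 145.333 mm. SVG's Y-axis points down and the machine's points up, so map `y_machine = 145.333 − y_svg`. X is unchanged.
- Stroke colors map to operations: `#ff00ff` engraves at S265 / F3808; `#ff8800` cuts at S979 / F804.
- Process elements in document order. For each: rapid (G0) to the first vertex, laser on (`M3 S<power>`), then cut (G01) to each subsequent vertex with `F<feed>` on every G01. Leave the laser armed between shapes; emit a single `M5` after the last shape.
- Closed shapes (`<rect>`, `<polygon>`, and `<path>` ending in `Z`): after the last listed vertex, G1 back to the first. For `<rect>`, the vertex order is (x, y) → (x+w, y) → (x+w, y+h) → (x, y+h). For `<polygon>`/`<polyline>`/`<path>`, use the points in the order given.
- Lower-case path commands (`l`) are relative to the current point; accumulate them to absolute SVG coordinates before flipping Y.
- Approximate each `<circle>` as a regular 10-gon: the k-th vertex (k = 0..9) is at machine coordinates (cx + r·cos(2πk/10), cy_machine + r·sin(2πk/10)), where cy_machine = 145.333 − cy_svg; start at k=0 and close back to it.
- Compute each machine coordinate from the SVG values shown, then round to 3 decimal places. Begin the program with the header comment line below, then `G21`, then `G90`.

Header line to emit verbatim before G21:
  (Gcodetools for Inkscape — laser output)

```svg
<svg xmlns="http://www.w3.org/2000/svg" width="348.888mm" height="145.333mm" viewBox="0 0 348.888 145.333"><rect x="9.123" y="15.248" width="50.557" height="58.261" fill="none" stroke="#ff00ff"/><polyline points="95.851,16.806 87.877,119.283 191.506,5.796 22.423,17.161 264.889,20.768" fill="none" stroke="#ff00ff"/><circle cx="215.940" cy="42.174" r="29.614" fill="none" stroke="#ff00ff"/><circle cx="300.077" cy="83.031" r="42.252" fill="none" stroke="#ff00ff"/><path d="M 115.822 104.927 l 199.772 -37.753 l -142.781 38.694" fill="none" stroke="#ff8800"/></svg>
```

1 u = 1 mm; y_m = 145.333 − y.

[1] `<rect>` rectangle, #ff00ff→engrave S265 F3808: (9.123,130.085) → (59.680,130.085) → (59.680,71.824) → (9.123,71.824) → (9.123,130.085) (closed)

[2] `<polyline>` open polyline, #ff00ff→engrave S265 F3808: (95.851,128.527) → (87.877,26.050) → (191.506,139.537) → (22.423,128.172) → (264.889,124.565)

[3] `<circle>` circle, #ff00ff→engrave S265 F3808: (245.554,103.159) → (239.898,120.566) → (225.091,131.324) → (206.789,131.324) → (191.982,120.566) → (186.326,103.159) → (191.982,85.752) → (206.789,74.994) → (225.091,74.994) → (239.898,85.752) → (245.554,103.159) (closed)

[4] `<circle>` circle, #ff00ff→engrave S265 F3808: (342.329,62.302) → (334.260,87.137) → (313.134,102.486) → (287.020,102.486) → (265.894,87.137) → (257.825,62.302) → (265.894,37.467) → (287.020,22.118) → (313.134,22.118) → (334.260,37.467) → (342.329,62.302) (closed)

[5] `<path>` open polyline, #ff8800→cut S979 F804: (115.822,40.406) → (315.594,78.159) → (172.813,39.465)

(Gcodetools for Inkscape — laser output)
G21
G90
G0 X9.123 Y130.085
M3 S265
G01 X59.680 Y130.085 F3808
G01 X59.680 Y71.824 F3808
G01 X9.123 Y71.824 F3808
G01 X9.123 Y130.085 F3808
G0 X95.851 Y128.527
M3 S265
G01 X87.877 Y26.050 F3808
G01 X191.506 Y139.537 F3808
G01 X22.423 Y128.172 F3808
G01 X264.889 Y124.565 F3808
G0 X245.554 Y103.159
M3 S265
G01 X239.898 Y120.566 F3808
G01 X225.091 Y131.324 F3808
G01 X206.789 Y131.324 F3808
G01 X191.982 Y120.566 F3808
G01 X186.326 Y103.159 F3808
G01 X191.982 Y85.752 F3808
G01 X206.789 Y74.994 F3808
G01 X225.091 Y74.994 F3808
G01 X239.898 Y85.752 F3808
G01 X245.554 Y103.159 F3808
G0 X342.329 Y62.302
M3 S265
G01 X334.260 Y87.137 F3808
G01 X313.134 Y102.486 F3808
G01 X287.020 Y102.486 F3808
G01 X265.894 Y87.137 F3808
G01 X257.825 Y62.302 F3808
G01 X265.894 Y37.467 F3808
G01 X287.020 Y22.118 F3808
G01 X313.134 Y22.118 F3808
G01 X334.260 Y37.467 F3808
G01 X342.329 Y62.302 F3808
G0 X115.822 Y40.406
M3 S979
G01 X315.594 Y78.159 F804
G01 X172.813 Y39.465 F804
M5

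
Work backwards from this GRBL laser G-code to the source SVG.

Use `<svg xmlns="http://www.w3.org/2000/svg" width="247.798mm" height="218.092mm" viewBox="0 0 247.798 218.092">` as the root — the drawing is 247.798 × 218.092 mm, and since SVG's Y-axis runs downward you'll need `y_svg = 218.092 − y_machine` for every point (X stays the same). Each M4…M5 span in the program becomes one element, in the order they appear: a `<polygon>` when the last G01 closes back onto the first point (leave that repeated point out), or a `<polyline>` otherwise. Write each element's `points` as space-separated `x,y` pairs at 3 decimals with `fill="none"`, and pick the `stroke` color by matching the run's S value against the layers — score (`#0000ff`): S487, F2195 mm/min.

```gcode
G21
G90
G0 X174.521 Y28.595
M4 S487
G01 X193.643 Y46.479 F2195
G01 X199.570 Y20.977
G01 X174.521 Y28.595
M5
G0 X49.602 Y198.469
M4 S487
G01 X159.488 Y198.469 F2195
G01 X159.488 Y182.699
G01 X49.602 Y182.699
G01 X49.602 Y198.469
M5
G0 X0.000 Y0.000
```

Each laser-on run becomes one SVG element. Flip Y back into SVG space with y_svg = 218.092 − y_machine. Every run uses S487, so all elements get stroke `#0000ff` (score).

Run 1: The run returns to its start, so emit a `<polygon>` with points (Y-flipped): 174.521,189.497 193.643,171.613 199.570,197.115.

Run 2: The run returns to its start, so emit a `<polygon>` with points (Y-flipped): 49.602,19.623 159.488,19.623 159.488,35.393 49.602,35.393.

<svg xmlns="http://www.w3.org/2000/svg" width="247.798mm" height="218.092mm" viewBox="0 0 247.798 218.092">
  <polygon points="174.521,189.497 193.643,171.613 199.570,197.115" fill="none" stroke="#0000ff"/>
  <polygon points="49.602,19.623 159.488,19.623 159.488,35.393 49.602,35.393" fill="none" stroke="#0000ff"/>
</svg>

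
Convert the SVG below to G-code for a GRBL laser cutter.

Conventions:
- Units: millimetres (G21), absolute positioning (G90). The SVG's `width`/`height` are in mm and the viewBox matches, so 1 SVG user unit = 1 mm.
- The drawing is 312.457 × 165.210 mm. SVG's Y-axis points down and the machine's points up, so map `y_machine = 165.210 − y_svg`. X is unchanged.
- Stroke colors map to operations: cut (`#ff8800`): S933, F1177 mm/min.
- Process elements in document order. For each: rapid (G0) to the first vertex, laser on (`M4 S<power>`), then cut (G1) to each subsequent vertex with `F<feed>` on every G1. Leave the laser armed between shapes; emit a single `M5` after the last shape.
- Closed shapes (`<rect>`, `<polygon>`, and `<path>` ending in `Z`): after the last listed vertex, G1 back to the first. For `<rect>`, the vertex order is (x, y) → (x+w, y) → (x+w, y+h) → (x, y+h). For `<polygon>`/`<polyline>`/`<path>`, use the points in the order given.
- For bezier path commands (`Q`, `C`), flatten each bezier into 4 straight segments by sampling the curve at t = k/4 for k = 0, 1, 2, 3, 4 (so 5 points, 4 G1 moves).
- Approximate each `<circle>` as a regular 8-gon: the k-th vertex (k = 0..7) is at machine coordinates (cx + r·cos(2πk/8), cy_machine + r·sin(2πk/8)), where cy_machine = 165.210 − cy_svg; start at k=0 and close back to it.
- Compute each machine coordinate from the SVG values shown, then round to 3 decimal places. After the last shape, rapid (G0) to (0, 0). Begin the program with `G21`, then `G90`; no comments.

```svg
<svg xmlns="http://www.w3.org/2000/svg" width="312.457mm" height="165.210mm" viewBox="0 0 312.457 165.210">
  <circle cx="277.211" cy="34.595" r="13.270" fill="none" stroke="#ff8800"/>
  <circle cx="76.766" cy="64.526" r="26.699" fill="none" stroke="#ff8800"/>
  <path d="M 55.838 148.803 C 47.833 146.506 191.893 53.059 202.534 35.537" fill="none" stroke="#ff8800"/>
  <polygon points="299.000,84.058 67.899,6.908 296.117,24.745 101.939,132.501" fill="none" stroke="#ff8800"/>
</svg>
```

G21
G90
G0 X290.481 Y130.615
M4 S933
G1 X286.594 Y139.998 F1177
G1 X277.211 Y143.885 F1177
G1 X267.828 Y139.998 F1177
G1 X263.941 Y130.615 F1177
G1 X267.828 Y121.232 F1177
G1 X277.211 Y117.345 F1177
G1 X286.594 Y121.232 F1177
G1 X290.481 Y130.615 F1177
G0 X103.465 Y100.684
M4 S933
G1 X95.645 Y119.563 F1177
G1 X76.766 Y127.383 F1177
G1 X57.887 Y119.563 F1177
G1 X50.067 Y100.684 F1177
G1 X57.887 Y81.805 F1177
G1 X76.766 Y73.985 F1177
G1 X95.645 Y81.805 F1177
G1 X103.465 Y100.684 F1177
G0 X55.838 Y16.407
M4 S933
G1 X73.886 Y32.610 F1177
G1 X122.194 Y67.331 F1177
G1 X173.998 Y104.906 F1177
G1 X202.534 Y129.673 F1177
G0 X299.000 Y81.152
M4 S933
G1 X67.899 Y158.302 F1177
G1 X296.117 Y140.465 F1177
G1 X101.939 Y32.709 F1177
G1 X299.000 Y81.152 F1177
M5
G0 X0.000 Y0.000

viewBox `0 0 312.457 165.210` with mm width/height → 1 unit = 1 mm. Flip: y_m = 165.210 − y_svg.

**Shape 1** — `<circle>` circle, stroke `#ff8800` → cut (S933, F1177). Machine vertices: (290.481,130.615) → (286.594,139.998) → (277.211,143.885) → (267.828,139.998) → (263.941,130.615) → (267.828,121.232) → (277.211,117.345) → (286.594,121.232) → (290.481,130.615). Closed: final G1 returns to the first vertex.

**Shape 2** — `<circle>` circle, stroke `#ff8800` → cut (S933, F1177). Machine vertices: (103.465,100.684) → (95.645,119.563) → (76.766,127.383) → (57.887,119.563) → (50.067,100.684) → (57.887,81.805) → (76.766,73.985) → (95.645,81.805) → (103.465,100.684). Closed: final G1 returns to the first vertex.

**Shape 3** — `<path>` cubic bezier, stroke `#ff8800` → cut (S933, F1177). Control points (SVG): P0=(55.838,148.803), P1=(47.833,146.506), P2=(191.893,53.059), P3=(202.534,35.537); sampled at t=k/4. Machine vertices: (55.838,16.407) → (73.886,32.610) → (122.194,67.331) → (173.998,104.906) → (202.534,129.673). Open path.

**Shape 4** — `<polygon>` closed polygon, stroke `#ff8800` → cut (S933, F1177). Machine vertices: (299.000,81.152) → (67.899,158.302) → (296.117,140.465) → (101.939,32.709) → (299.000,81.152). Closed: final G1 returns to the first vertex.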